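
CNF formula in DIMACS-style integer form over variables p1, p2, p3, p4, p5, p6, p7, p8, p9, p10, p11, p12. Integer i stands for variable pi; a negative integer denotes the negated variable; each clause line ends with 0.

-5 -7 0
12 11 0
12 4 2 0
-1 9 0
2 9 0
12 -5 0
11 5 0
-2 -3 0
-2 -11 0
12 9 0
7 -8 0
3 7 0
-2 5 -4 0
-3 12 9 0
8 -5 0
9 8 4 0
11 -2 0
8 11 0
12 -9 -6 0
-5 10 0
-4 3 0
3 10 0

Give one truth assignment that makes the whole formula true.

p1 occurs only negated in the remaining clauses — set p1 = False.
p6 occurs only negated in the remaining clauses — set p6 = False.
Try p2 = False.
  then p9 is forced to True.
Try p3 = True.
Try p4 = False.
  then p12 is forced to True.
For the remaining variables, p5 = False, p7 = True, p8 = False, p10 = False, p11 = True works.

p1=False, p2=False, p3=True, p4=False, p5=False, p6=False, p7=True, p8=False, p9=True, p10=False, p11=True, p12=True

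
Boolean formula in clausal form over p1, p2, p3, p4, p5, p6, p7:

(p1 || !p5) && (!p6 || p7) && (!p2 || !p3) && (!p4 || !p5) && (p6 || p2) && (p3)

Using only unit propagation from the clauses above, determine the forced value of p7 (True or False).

True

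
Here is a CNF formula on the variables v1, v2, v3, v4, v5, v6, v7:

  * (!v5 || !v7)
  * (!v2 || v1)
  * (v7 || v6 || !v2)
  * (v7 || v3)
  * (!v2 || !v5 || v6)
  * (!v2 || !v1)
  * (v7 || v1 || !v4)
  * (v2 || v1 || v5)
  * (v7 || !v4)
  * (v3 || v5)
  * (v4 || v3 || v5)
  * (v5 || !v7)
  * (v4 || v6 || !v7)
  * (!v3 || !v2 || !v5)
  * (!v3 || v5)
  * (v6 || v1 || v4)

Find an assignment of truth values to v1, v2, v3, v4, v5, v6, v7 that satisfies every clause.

v1=T  v2=F  v3=T  v4=F  v5=T  v6=F  v7=F

Branch on v1: take v1 = True.
  then v2 is forced to False.
Try v3 = True.
  then v5 is forced to True.
  then v7 is forced to False.
  then v4 is forced to False.
v6 is now unconstrained; take v6 = False.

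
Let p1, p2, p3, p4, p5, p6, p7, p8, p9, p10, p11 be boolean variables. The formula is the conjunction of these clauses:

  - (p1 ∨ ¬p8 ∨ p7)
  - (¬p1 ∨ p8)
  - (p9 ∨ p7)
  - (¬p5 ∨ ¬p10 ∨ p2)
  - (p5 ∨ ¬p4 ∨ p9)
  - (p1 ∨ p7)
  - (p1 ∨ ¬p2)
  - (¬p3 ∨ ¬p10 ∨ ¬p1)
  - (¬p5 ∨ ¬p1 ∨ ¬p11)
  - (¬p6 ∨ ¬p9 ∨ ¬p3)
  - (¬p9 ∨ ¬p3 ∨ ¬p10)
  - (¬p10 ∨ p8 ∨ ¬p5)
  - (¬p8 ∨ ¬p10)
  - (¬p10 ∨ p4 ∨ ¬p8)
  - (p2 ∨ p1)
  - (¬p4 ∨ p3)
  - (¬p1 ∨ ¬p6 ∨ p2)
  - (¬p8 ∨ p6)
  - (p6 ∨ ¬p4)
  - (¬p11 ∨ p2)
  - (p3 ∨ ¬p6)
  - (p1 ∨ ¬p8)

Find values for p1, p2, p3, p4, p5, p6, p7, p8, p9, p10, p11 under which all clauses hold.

p1=T, p2=T, p3=T, p4=F, p5=F, p6=T, p7=T, p8=T, p9=F, p10=F, p11=F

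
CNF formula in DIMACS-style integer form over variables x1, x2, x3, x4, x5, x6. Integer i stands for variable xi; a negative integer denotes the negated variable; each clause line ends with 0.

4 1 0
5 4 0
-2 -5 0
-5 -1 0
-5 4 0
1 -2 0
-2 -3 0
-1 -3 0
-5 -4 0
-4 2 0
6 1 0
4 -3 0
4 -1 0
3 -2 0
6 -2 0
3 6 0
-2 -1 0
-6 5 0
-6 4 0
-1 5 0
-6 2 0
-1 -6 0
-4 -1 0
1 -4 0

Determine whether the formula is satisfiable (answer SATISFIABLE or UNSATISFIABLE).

x1 = True:
  propagation gives x5=False; an empty clause results — contradiction.
x1 = False:
  propagation gives x4=True; an empty clause results — contradiction.
Every branch closes, so no satisfying assignment exists.

UNSATISFIABLE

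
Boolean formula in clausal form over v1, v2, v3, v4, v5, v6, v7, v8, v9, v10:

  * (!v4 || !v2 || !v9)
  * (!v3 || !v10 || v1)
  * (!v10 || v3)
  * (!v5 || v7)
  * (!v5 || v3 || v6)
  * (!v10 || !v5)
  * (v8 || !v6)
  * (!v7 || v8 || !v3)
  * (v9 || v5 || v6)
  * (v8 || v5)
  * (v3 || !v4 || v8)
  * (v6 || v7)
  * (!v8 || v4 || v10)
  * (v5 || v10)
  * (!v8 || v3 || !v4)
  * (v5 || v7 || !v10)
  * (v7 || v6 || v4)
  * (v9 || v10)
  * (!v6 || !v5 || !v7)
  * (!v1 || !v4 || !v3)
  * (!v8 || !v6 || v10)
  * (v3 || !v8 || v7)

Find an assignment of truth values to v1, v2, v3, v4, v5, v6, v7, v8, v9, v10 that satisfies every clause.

v1=False, v2=False, v3=True, v4=True, v5=True, v6=False, v7=True, v8=True, v9=True, v10=False

v2 occurs only negated in the remaining clauses — set v2 = False.
Set v1 = False and propagate.
Branch on v3: take v3 = True.
  then v10 is forced to False.
  then v5 is forced to True.
  then v7 is forced to True.
  then v8 is forced to True.
  then v4 is forced to True.
  then v9 is forced to True.
  then v6 is forced to False.
Every clause has at least one true literal under this assignment.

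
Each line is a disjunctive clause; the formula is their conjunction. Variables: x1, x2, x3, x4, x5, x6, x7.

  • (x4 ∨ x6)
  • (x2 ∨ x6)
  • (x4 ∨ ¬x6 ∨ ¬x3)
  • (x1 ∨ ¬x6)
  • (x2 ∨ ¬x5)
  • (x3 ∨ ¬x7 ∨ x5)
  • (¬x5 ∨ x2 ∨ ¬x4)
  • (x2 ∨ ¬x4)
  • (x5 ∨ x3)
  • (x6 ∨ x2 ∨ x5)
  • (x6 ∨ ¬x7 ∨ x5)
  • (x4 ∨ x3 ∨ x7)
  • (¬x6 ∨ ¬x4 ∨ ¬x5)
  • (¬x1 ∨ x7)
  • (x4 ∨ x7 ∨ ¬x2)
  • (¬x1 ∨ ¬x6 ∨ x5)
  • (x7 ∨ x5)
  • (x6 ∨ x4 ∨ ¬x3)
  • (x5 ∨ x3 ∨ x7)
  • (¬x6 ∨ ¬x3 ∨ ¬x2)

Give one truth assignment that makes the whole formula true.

x1=T, x2=T, x3=F, x4=F, x5=T, x6=T, x7=T

Try x1 = True.
  then x7 is forced to True.
The remaining clauses are satisfied by x2 = True, x3 = False, x4 = False, x5 = True, x6 = True.
Every clause has at least one true literal under this assignment.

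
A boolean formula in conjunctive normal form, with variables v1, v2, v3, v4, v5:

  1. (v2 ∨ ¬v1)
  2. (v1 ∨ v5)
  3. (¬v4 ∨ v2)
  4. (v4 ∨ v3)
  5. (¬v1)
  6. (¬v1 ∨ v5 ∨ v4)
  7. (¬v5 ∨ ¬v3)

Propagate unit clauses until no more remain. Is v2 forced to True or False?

(¬v1) is a unit clause: v1 = False.
(v5 ∨ v1) with v1 = False leaves only v5, so v5 = True.
In (¬v3 ∨ ¬v5), ¬v5 is now false; ¬v3 must hold, so v3 = False.
(v4 ∨ v3) with v3 = False leaves only v4, so v4 = True.
(v2 ∨ ¬v4): since v4 = True, the clause reduces to (v2). v2 = True.

True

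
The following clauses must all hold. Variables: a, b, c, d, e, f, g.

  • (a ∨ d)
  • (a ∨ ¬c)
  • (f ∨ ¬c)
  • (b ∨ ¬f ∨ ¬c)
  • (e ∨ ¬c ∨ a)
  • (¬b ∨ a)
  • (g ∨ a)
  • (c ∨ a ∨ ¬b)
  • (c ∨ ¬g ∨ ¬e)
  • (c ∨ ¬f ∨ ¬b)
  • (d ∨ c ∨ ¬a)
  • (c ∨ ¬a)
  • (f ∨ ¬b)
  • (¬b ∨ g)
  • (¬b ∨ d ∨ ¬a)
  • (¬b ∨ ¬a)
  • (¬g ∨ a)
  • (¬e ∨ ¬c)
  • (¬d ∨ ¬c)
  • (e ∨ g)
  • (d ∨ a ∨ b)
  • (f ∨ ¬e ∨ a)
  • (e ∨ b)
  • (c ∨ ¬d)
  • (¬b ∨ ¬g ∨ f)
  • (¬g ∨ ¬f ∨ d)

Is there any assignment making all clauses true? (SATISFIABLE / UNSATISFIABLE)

UNSATISFIABLE

a = True:
  propagation gives c=True, f=True, b=True; an empty clause results — contradiction.
a = False:
  propagation gives d=True, c=False; an empty clause results — contradiction.
Every branch closes, so no satisfying assignment exists.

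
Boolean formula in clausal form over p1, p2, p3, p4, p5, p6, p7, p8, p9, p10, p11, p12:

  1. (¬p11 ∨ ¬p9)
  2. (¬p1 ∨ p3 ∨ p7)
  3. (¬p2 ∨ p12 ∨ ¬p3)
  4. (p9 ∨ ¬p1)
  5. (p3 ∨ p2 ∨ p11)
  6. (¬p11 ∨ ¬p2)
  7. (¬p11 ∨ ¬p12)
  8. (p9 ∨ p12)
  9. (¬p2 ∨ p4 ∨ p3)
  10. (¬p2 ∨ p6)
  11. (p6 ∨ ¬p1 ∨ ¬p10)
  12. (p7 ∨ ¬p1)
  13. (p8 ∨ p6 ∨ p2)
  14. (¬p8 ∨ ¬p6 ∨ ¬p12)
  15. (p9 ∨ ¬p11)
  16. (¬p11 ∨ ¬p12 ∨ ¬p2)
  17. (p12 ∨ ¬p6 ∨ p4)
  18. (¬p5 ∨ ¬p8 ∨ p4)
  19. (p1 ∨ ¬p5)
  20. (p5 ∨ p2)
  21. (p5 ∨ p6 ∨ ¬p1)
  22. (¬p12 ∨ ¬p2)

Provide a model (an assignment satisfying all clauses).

p4 occurs only positively in the remaining clauses — set p4 = True.
Pure literal: p7 appears only positively; assign p7 = True.
Set p1 = True and propagate.
  then p9 is forced to True.
  then p11 is forced to False.
Try p2 = True.
  then p6 is forced to True.
  then p12 is forced to False.
  then p3 is forced to False.
p5, p8, p10 are now unconstrained; take p5 = True, p8 = True, p10 = False.

p1=1, p2=1, p3=0, p4=1, p5=1, p6=1, p7=1, p8=1, p9=1, p10=0, p11=0, p12=0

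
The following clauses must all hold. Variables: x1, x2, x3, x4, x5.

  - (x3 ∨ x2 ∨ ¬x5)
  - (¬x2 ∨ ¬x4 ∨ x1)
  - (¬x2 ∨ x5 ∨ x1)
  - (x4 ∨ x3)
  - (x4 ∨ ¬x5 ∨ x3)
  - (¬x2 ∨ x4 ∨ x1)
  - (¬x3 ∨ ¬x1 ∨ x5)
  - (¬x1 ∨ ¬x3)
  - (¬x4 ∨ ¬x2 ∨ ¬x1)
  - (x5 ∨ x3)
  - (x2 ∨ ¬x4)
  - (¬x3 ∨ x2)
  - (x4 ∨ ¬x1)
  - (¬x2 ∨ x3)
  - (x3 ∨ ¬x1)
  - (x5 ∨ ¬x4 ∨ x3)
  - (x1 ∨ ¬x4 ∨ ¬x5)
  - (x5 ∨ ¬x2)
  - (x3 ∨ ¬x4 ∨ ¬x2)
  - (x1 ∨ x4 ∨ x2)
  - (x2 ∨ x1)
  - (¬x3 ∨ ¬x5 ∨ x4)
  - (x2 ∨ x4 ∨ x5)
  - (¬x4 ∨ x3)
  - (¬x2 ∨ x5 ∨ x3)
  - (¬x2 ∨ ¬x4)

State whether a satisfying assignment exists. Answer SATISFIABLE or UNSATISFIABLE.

x2 = True:
  propagation gives x3=True, x1=False, x4=False; an empty clause results — contradiction.
x2 = False:
  propagation gives x4=False, x3=True; an empty clause results — contradiction.
Every branch closes, so no satisfying assignment exists.

UNSATISFIABLE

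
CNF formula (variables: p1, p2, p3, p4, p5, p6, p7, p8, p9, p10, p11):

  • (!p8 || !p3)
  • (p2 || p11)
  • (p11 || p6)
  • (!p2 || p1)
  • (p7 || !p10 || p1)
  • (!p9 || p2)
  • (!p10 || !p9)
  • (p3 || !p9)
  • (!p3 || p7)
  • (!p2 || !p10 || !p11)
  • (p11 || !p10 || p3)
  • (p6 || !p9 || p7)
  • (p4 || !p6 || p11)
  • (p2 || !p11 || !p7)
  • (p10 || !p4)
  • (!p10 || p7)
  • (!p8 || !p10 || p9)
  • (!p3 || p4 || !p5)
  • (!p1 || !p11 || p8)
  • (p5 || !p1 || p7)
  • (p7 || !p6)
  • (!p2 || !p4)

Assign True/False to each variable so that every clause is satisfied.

p1 = True, p2 = True, p3 = False, p4 = False, p5 = False, p6 = False, p7 = True, p8 = True, p9 = False, p10 = False, p11 = True

Check each clause:
  1. (!p3 || !p8) — !p3 is true.
  2. (p2 || p11) — p2 is true.
  3. (p6 || p11) — p11 is true.
  4. (p1 || !p2) — p1 is true.
  5. (!p10 || p1 || p7) — p1 is true.
  6. (!p9 || p2) — p2 is true.
  7. (!p9 || !p10) — !p10 is true.
  8. (!p9 || p3) — !p9 is true.
  9. (p7 || !p3) — !p3 is true.
  10. (!p10 || !p11 || !p2) — !p10 is true.
  11. (!p10 || p11 || p3) — p11 is true.
  12. (p6 || p7 || !p9) — !p9 is true.
  13. (p11 || !p6 || p4) — !p6 is true.
  14. (!p11 || p2 || !p7) — p2 is true.
  15. (!p4 || p10) — !p4 is true.
  16. (!p10 || p7) — !p10 is true.
  17. (!p8 || !p10 || p9) — !p10 is true.
  18. (!p3 || !p5 || p4) — !p5 is true.
  19. (!p1 || !p11 || p8) — p8 is true.
  20. (p7 || !p1 || p5) — p7 is true.
  21. (p7 || !p6) — !p6 is true.
  22. (!p2 || !p4) — !p4 is true.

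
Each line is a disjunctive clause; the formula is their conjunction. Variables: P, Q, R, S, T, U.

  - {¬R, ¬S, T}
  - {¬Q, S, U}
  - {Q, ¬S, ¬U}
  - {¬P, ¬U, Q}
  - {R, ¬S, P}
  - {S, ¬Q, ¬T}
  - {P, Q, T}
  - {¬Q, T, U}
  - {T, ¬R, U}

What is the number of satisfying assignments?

Split on Q, then S.
  Q=1, S=1: 7 of the 16 assignments to (P,R,T,U) work.
  Q=1, S=0: remaining (P,R,T,U) ∈ {(0,0,0,1); (0,1,0,1); (1,0,0,1); (1,1,0,1)} — 4.
  Q=0, S=1: remaining (P,R,T,U) ∈ {(0,1,1,0); (1,0,0,0); (1,0,1,0); (1,1,1,0)} — 4.
  Q=0, S=0: 7 of the 16 assignments to (P,R,T,U) work.
Total: 7 + 4 + 4 + 7 = 22.

22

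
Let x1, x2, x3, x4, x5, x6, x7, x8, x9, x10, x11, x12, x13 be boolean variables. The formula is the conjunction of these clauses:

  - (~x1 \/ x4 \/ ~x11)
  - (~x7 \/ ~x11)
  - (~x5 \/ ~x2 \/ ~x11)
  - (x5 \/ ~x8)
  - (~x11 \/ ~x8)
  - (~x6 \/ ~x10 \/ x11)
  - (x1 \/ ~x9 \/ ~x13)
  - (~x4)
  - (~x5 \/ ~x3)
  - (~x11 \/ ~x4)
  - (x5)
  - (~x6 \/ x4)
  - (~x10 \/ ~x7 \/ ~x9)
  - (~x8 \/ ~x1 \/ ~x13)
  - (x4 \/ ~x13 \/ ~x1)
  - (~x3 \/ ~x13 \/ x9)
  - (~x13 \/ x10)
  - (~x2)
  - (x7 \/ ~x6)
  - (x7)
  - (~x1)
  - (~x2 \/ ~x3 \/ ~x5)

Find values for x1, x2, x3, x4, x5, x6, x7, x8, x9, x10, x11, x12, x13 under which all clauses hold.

x1=False, x2=False, x3=False, x4=False, x5=True, x6=False, x7=True, x8=True, x9=False, x10=False, x11=False, x12=False, x13=False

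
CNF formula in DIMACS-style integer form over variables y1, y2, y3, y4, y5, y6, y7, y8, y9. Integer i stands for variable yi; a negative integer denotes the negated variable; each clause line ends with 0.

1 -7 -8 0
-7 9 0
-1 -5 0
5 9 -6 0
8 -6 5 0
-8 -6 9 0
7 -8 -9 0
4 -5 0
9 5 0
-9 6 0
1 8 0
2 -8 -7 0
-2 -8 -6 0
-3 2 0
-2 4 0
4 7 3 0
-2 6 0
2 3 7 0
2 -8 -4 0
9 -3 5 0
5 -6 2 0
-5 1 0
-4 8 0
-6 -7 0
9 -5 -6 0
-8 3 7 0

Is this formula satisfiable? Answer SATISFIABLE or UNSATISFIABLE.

UNSATISFIABLE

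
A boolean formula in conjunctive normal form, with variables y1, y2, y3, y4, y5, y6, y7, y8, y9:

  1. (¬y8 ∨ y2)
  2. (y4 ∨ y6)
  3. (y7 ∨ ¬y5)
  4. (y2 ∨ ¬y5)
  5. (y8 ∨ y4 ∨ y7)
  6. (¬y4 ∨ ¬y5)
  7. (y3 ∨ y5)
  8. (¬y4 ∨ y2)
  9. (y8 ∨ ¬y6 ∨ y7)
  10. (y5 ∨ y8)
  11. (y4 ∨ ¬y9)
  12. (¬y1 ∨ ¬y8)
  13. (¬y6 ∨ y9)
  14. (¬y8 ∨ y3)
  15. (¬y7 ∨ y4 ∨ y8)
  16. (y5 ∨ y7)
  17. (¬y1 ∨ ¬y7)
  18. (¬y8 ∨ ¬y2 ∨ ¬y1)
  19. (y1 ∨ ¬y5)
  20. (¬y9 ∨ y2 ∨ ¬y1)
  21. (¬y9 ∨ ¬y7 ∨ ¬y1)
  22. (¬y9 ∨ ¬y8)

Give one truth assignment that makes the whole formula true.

y1=0, y2=1, y3=1, y4=1, y5=0, y6=0, y7=1, y8=1, y9=0

Check each clause:
  1. (¬y8 ∨ y2) — y2 is true.
  2. (y6 ∨ y4) — y4 is true.
  3. (¬y5 ∨ y7) — ¬y5 is true.
  4. (¬y5 ∨ y2) — y2 is true.
  5. (y4 ∨ y7 ∨ y8) — y8 is true.
  6. (¬y4 ∨ ¬y5) — ¬y5 is true.
  7. (y3 ∨ y5) — y3 is true.
  8. (y2 ∨ ¬y4) — y2 is true.
  9. (y7 ∨ y8 ∨ ¬y6) — y8 is true.
  10. (y8 ∨ y5) — y8 is true.
  11. (y4 ∨ ¬y9) — y4 is true.
  12. (¬y8 ∨ ¬y1) — ¬y1 is true.
  13. (¬y6 ∨ y9) — ¬y6 is true.
  14. (¬y8 ∨ y3) — y3 is true.
  15. (y4 ∨ y8 ∨ ¬y7) — y8 is true.
  16. (y5 ∨ y7) — y7 is true.
  17. (¬y7 ∨ ¬y1) — ¬y1 is true.
  18. (¬y2 ∨ ¬y1 ∨ ¬y8) — ¬y1 is true.
  19. (y1 ∨ ¬y5) — ¬y5 is true.
  20. (¬y1 ∨ ¬y9 ∨ y2) — y2 is true.
  21. (¬y1 ∨ ¬y9 ∨ ¬y7) — ¬y1 is true.
  22. (¬y8 ∨ ¬y9) — ¬y9 is true.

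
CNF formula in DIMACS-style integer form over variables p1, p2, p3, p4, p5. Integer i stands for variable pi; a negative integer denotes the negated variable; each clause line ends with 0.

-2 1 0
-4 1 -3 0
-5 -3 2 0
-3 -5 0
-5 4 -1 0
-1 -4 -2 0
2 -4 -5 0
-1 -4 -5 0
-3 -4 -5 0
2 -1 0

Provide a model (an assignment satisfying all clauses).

p5 occurs only negated in the remaining clauses — set p5 = False.
Set p1 = True and propagate.
  then p2 is forced to True.
  then p4 is forced to False.
p3 is now unconstrained; take p3 = True.

p1 = True  p2 = True  p3 = True  p4 = False  p5 = False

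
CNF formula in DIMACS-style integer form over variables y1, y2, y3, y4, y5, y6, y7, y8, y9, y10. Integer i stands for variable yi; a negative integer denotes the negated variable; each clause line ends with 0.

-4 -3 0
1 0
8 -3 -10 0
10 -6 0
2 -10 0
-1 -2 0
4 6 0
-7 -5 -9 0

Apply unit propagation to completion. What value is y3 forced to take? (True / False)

Unit clause (y1) sets y1 = True.
(~y1 \/ ~y2) with y1 = True leaves only ~y2, so y2 = False.
In (~y10 \/ y2), y2 is now false; ~y10 must hold, so y10 = False.
In (y10 \/ ~y6), y10 is now false; ~y6 must hold, so y6 = False.
In (y4 \/ y6), y6 is now false; y4 must hold, so y4 = True.
From (~y3 \/ ~y4) and y4 = True: y3 = False.

False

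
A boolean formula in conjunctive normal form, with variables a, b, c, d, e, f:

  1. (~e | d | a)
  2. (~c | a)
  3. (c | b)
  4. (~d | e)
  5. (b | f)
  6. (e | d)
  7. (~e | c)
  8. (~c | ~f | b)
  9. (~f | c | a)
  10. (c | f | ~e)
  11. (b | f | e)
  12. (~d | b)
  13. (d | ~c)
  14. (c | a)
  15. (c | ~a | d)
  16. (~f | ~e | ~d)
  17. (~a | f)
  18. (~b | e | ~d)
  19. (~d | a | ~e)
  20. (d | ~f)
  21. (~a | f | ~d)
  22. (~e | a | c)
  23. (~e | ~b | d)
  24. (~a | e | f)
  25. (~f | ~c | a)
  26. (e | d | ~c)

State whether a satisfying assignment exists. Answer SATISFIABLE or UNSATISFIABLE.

UNSATISFIABLE

d = True:
  propagation gives e=True, c=True, a=True, b=True; an empty clause results — contradiction.
d = False:
  propagation gives e=True, a=True, c=True; an empty clause results — contradiction.
Every branch closes, so no satisfying assignment exists.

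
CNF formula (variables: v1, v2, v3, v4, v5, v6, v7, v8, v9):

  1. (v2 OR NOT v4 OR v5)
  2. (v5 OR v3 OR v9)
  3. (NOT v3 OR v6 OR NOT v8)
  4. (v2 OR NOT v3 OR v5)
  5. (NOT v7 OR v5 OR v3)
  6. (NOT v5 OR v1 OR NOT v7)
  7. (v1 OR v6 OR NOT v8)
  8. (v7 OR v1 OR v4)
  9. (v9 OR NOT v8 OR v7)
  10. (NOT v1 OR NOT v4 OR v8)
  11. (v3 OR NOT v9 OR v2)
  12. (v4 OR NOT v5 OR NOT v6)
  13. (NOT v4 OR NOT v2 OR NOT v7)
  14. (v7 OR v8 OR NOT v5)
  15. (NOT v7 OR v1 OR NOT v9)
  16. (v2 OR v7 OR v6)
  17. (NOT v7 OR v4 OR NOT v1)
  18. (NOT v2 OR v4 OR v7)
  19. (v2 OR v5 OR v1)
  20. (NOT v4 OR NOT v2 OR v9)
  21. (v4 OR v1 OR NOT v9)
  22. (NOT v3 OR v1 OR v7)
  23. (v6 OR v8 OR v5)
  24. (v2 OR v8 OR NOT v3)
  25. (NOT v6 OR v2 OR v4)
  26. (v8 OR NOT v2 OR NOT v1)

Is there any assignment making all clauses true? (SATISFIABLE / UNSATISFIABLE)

SATISFIABLE

Try v1 = True.
Branch on v2: take v2 = True.
  then v8 is forced to True.
For the remaining variables, v3 = False, v4 = True, v5 = False, v6 = True, v7 = False, v9 = True works.
So v1=T, v2=T, v3=F, v4=T, v5=F, v6=T, v7=F, v8=T, v9=T is a satisfying assignment.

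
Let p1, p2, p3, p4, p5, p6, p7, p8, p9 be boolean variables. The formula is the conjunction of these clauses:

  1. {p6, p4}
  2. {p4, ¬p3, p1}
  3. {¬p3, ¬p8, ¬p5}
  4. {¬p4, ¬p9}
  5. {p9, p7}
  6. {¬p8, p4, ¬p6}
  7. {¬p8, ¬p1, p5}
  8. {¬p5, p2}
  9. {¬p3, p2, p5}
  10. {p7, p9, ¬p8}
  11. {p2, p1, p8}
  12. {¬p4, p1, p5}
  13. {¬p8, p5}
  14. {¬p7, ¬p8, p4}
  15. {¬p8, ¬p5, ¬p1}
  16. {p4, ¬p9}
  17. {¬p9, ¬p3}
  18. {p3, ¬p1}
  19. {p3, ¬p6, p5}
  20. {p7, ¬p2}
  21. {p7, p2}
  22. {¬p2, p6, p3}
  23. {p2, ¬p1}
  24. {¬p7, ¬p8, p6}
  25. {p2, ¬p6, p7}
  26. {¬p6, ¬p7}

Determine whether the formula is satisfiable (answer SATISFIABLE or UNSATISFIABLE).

SATISFIABLE

Try p1 = True.
  then p3 is forced to True.
  then p9 is forced to False.
  then p7 is forced to True.
  then p2 is forced to True.
  then p6 is forced to False.
  then p4 is forced to True.
  then p8 is forced to False.
p5 is now unconstrained; take p5 = True.
So p1 = 1, p2 = 1, p3 = 1, p4 = 1, p5 = 1, p6 = 0, p7 = 1, p8 = 0, p9 = 0 is a satisfying assignment.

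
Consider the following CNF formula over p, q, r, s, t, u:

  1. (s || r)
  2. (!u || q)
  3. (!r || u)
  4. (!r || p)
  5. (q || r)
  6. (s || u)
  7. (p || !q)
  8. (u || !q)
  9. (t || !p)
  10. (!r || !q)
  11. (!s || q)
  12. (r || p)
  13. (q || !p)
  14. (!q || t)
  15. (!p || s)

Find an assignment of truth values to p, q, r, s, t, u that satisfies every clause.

p = T, q = T, r = F, s = T, t = T, u = T

t occurs only positively in the remaining clauses — set t = True.
Try p = True.
  then q is forced to True.
  then u is forced to True.
  then r is forced to False.
  then s is forced to True.
Check each clause:
  1. (r || s) — s is true.
  2. (!u || q) — q is true.
  3. (u || !r) — !r is true.
  4. (!r || p) — p is true.
  5. (r || q) — q is true.
  6. (u || s) — s is true.
  7. (!q || p) — p is true.
  8. (u || !q) — u is true.
  9. (!p || t) — t is true.
  10. (!r || !q) — !r is true.
  11. (q || !s) — q is true.
  12. (r || p) — p is true.
  13. (q || !p) — q is true.
  14. (t || !q) — t is true.
  15. (!p || s) — s is true.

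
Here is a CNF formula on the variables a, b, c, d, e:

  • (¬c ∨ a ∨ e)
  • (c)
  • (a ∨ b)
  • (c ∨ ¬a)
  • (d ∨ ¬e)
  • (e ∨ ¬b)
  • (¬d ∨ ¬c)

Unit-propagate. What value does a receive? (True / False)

True

Unit clause (c) sets c = True.
In (¬c ∨ ¬d), ¬c is now false; ¬d must hold, so d = False.
(¬e ∨ d) with d = False leaves only ¬e, so e = False.
In (¬c ∨ e ∨ a), e, ¬c are now false; a must hold, so a = True.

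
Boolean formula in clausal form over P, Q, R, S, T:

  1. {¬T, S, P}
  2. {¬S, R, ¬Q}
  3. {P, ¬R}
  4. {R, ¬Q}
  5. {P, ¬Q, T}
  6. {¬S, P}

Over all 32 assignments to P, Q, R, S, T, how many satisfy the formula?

13

Split on P, then Q.
  P=1, Q=1: remaining (R,S,T) ∈ {(1,0,0); (1,0,1); (1,1,0); (1,1,1)} — 4.
  P=1, Q=0: R, S, T free → 2^3 = 8.
  P=0, Q=1: a clause becomes empty — 0.
  P=0, Q=0: remaining (R,S,T) ∈ {(0,0,0)} — 1.
Total: 4 + 8 + 0 + 1 = 13.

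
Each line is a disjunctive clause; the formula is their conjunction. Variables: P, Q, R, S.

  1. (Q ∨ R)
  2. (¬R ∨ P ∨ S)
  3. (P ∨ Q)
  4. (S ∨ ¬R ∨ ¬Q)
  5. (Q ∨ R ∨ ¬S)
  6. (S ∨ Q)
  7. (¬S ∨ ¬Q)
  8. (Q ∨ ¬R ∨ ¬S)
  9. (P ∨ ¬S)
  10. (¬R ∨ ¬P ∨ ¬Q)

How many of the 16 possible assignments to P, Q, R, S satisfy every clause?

2

Satisfying assignments:
  P=F Q=T R=F S=F
  P=T Q=T R=F S=F
Count: 2.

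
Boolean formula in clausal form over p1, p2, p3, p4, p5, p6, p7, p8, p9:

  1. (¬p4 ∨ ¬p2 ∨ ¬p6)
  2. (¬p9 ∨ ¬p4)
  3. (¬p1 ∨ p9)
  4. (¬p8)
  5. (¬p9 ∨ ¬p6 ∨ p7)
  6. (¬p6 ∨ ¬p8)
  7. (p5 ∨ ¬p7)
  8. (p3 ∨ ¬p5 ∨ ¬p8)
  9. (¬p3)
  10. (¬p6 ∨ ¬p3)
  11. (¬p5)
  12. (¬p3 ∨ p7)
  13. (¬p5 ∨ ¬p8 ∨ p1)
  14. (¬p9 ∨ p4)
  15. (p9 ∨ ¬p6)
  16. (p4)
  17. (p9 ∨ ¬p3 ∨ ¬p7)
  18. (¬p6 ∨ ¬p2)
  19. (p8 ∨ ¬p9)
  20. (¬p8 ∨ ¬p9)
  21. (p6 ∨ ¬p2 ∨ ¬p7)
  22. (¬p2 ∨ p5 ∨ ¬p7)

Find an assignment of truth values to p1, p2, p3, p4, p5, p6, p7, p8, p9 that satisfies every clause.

Unit propagation: (¬p8) forces p8 = False.
Unit propagation: (¬p3) forces p3 = False.
(¬p5) is a unit clause, so p5 = False.
Unit propagation: (¬p7) forces p7 = False.
The clause (p4) is unit: p4 must be True.
(¬p9) is a unit clause, so p9 = False.
Unit propagation: (¬p1) forces p1 = False.
The clause (¬p6) is unit: p6 must be False.
p2 is now unconstrained; take p2 = True.
Every clause has at least one true literal under this assignment.

p1 = 0  p2 = 1  p3 = 0  p4 = 1  p5 = 0  p6 = 0  p7 = 0  p8 = 0  p9 = 0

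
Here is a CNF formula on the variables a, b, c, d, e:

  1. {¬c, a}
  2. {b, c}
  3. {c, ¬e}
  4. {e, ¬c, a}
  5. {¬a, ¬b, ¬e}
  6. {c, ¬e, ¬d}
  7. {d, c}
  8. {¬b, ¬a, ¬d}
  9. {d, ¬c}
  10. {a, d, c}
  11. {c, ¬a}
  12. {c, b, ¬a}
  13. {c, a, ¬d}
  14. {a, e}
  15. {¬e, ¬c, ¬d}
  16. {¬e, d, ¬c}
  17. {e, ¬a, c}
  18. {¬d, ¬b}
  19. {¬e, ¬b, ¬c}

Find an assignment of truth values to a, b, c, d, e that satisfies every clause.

a = T, b = F, c = T, d = T, e = F

Try a = True.
  then c is forced to True.
  then d is forced to True.
  then b is forced to False.
  then e is forced to False.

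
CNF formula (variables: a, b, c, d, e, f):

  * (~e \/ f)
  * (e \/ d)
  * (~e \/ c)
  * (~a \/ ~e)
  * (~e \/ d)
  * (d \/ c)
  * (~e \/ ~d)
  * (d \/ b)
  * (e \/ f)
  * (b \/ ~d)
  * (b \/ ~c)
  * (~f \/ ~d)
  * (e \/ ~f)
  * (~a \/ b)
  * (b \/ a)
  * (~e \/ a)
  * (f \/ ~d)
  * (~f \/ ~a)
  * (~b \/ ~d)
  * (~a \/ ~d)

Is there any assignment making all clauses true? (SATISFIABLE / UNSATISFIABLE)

UNSATISFIABLE

d = True:
  propagation gives e=False, f=True; an empty clause results — contradiction.
d = False:
  propagation gives e=True; an empty clause results — contradiction.
Every branch closes, so no satisfying assignment exists.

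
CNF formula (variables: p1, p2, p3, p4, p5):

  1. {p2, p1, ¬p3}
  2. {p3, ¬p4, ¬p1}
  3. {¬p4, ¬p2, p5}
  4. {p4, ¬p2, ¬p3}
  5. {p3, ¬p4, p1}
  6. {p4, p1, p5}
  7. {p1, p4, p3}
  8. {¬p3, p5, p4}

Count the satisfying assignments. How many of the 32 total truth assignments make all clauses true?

Split on p4, then p3.
  p4=T, p3=T: remaining (p1,p2,p5) ∈ {(F,T,T); (T,F,F); (T,F,T); (T,T,T)} — 4.
  p4=T, p3=F: a clause becomes empty — 0.
  p4=F, p3=T: remaining (p1,p2,p5) ∈ {(T,F,T)} — 1.
  p4=F, p3=F: remaining (p1,p2,p5) ∈ {(T,F,F); (T,F,T); (T,T,F); (T,T,T)} — 4.
Total: 4 + 0 + 1 + 4 = 9.

9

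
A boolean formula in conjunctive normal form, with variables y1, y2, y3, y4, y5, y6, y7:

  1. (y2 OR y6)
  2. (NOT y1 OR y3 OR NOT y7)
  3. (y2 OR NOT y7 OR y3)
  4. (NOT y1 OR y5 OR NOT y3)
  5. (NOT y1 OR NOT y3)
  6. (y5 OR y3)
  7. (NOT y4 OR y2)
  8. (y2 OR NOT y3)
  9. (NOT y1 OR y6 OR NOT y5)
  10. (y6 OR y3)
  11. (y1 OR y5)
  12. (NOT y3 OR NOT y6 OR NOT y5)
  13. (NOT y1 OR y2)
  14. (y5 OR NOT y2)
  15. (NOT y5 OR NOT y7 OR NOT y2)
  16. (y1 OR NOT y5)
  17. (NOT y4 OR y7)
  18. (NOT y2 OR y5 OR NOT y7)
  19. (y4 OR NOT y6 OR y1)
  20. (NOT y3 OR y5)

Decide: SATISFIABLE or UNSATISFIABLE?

SATISFIABLE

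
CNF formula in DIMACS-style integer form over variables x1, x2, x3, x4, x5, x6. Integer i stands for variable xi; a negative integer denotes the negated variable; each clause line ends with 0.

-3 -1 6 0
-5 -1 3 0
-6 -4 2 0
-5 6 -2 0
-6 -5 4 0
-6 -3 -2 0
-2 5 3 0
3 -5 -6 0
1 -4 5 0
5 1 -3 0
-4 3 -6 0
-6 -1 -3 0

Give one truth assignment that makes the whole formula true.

Try x1 = True.
Set x2 = False and propagate.
Set x3 = False and propagate.
  then x5 is forced to False.
For the remaining variables, x4 = True, x6 = False works.
Every clause has at least one true literal under this assignment.

x1=True, x2=False, x3=False, x4=True, x5=False, x6=False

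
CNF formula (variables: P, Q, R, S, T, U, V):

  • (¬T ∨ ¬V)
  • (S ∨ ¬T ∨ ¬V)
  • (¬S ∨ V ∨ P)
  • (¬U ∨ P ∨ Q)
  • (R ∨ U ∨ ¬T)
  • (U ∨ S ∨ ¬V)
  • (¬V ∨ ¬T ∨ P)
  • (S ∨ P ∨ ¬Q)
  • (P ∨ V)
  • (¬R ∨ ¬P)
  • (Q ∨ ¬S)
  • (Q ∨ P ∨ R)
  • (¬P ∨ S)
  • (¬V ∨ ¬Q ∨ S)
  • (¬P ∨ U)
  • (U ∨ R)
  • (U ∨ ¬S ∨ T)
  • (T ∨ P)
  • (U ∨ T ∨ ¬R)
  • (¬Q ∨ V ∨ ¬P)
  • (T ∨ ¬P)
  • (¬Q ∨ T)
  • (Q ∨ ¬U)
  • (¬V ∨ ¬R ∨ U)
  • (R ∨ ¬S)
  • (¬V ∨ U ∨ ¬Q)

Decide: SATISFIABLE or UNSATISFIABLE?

UNSATISFIABLE

P = True:
  propagation gives R=False, S=True; an empty clause results — contradiction.
P = False:
  propagation gives V=True, T=False; an empty clause results — contradiction.
Every branch closes, so no satisfying assignment exists.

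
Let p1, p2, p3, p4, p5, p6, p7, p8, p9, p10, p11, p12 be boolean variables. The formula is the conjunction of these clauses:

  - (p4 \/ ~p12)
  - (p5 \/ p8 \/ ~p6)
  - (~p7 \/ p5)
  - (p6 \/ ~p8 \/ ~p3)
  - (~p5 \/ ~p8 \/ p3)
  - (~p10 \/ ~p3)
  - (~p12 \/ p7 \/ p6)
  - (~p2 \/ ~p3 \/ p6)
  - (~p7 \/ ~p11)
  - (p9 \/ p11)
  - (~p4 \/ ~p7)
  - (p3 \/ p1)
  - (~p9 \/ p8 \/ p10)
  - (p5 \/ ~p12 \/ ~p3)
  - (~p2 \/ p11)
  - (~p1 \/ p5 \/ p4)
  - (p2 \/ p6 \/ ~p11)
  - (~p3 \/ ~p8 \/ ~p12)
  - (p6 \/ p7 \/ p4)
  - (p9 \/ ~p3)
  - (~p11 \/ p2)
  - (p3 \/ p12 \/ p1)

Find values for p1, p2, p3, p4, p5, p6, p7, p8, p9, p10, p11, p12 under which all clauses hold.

p1=0, p2=1, p3=1, p4=0, p5=1, p6=1, p7=0, p8=1, p9=1, p10=0, p11=1, p12=0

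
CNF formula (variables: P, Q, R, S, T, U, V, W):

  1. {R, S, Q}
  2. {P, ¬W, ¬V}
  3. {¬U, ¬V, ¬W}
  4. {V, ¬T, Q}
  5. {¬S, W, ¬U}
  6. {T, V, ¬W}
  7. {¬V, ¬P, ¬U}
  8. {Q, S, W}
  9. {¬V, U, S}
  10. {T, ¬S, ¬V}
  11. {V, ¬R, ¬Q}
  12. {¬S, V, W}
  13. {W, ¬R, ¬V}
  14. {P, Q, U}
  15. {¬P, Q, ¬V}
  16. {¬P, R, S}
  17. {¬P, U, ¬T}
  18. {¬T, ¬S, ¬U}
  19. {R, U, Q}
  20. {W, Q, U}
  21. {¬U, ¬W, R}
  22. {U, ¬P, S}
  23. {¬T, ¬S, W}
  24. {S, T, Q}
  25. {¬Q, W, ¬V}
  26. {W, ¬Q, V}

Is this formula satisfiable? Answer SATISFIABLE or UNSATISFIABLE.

SATISFIABLE

Branch on P: take P = False.
Set Q = True and propagate.
Set R = False and propagate.
For the remaining variables, S = False, T = True, U = False, V = False, W = True works.
So P=False, Q=True, R=False, S=False, T=True, U=False, V=False, W=True is a satisfying assignment.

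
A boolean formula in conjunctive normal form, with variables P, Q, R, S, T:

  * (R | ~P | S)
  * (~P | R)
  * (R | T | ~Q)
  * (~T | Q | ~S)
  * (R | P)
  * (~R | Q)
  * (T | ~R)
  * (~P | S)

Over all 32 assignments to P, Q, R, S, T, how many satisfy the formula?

3

Satisfying assignments:
  P=F Q=T R=T S=F T=T
  P=F Q=T R=T S=T T=T
  P=T Q=T R=T S=T T=T
That's 3 in total.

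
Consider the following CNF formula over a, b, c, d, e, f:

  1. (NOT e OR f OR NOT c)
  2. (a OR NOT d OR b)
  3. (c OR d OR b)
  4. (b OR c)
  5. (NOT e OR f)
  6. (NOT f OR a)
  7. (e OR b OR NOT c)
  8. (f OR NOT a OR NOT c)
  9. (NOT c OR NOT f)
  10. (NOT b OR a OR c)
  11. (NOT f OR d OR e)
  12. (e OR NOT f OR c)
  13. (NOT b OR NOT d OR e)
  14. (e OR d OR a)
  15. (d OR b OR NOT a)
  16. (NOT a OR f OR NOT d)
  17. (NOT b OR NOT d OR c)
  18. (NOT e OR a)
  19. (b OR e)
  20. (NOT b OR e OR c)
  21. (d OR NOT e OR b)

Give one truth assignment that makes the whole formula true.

Branch on a: take a = True.
Branch on b: take b = True.
Set c = False and propagate.
  then d is forced to False.
  then e is forced to True.
  then f is forced to True.
Every clause has at least one true literal under this assignment.

a=T  b=T  c=F  d=F  e=T  f=T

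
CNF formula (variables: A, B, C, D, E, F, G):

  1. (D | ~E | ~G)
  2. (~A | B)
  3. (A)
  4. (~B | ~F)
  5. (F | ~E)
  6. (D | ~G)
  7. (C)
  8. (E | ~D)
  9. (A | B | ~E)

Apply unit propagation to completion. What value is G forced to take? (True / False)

(A) stands alone — A = True.
In (B | ~A), ~A is now false; B must hold, so B = True.
In (~F | ~B), ~B is now false; ~F must hold, so F = False.
From (~E | F) and F = False: E = False.
(C) stands alone — C = True.
In (~D | E), E is now false; ~D must hold, so D = False.
(D | ~G) with D = False leaves only ~G, so G = False.

False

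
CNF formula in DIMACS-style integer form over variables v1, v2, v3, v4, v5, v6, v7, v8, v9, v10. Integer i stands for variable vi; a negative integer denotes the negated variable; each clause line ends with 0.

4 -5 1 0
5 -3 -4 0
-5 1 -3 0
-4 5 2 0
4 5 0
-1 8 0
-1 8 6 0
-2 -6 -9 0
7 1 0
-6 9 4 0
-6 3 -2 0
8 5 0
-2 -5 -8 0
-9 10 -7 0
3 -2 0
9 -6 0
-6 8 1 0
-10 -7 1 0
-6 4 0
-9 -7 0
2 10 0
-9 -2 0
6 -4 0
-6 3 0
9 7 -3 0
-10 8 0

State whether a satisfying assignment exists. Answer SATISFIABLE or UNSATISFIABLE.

Try v1 = True.
  then v8 is forced to True.
Branch on v2: take v2 = False.
  then v10 is forced to True.
The remaining clauses are satisfied by v3 = False, v4 = False, v5 = True, v6 = False, v7 = True, v9 = False.
So v1=T, v2=F, v3=F, v4=F, v5=T, v6=F, v7=T, v8=T, v9=F, v10=T is a satisfying assignment.

SATISFIABLE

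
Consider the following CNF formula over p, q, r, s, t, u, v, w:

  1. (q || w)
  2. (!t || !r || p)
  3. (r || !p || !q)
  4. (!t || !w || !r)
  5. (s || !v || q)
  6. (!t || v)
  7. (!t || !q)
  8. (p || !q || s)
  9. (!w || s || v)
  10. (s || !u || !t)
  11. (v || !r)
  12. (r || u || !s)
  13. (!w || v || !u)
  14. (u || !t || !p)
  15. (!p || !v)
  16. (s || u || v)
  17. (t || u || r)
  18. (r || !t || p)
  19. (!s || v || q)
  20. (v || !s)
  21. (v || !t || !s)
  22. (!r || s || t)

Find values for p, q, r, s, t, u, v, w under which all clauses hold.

Branch on p: take p = False.
For the remaining variables, q = True, r = True, s = True, t = False, u = True, v = True, w = True works.
Every clause has at least one true literal under this assignment.

p = 0  q = 1  r = 1  s = 1  t = 0  u = 1  v = 1  w = 1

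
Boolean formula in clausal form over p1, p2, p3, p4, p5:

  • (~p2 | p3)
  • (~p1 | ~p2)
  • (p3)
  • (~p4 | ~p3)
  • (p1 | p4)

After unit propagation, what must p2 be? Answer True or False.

(p3) stands alone — p3 = True.
(~p4 | ~p3) with p3 = True leaves only ~p4, so p4 = False.
From (p4 | p1) and p4 = False: p1 = True.
(~p2 | ~p1) with p1 = True leaves only ~p2, so p2 = False.

False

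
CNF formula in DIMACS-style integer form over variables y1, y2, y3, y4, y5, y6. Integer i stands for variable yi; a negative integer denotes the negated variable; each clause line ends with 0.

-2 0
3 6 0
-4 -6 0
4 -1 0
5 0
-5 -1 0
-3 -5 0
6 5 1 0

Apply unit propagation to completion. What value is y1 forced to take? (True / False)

(~y2) is a unit clause: y2 = False.
(y5) stands alone — y5 = True.
(~y5 | ~y1) with y5 = True leaves only ~y1, so y1 = False.

False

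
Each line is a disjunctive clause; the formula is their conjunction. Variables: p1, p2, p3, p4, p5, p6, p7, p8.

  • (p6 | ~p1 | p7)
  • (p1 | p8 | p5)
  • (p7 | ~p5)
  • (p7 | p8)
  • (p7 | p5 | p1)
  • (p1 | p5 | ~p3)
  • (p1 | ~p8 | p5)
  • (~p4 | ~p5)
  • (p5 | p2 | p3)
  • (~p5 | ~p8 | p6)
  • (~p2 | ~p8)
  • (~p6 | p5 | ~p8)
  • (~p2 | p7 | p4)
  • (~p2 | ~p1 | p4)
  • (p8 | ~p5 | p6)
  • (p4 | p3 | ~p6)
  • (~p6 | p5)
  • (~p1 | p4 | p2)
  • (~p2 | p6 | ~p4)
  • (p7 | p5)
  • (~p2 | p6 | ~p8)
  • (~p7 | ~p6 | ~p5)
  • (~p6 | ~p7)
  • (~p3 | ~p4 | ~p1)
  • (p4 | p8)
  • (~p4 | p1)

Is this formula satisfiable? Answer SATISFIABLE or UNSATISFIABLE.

UNSATISFIABLE

p5 = True:
  propagation gives p7=True, p4=False, p6=False, p8=False; an empty clause results — contradiction.
p5 = False:
  p1 = True:
    p2 = True:
      propagation gives p8=False, p4=True; contradiction.
    p2 = False:
      propagation gives p3=True, p4=True; contradiction.
  p1 = False:
    propagation gives p8=True; an empty clause results — contradiction.
Every branch closes, so no satisfying assignment exists.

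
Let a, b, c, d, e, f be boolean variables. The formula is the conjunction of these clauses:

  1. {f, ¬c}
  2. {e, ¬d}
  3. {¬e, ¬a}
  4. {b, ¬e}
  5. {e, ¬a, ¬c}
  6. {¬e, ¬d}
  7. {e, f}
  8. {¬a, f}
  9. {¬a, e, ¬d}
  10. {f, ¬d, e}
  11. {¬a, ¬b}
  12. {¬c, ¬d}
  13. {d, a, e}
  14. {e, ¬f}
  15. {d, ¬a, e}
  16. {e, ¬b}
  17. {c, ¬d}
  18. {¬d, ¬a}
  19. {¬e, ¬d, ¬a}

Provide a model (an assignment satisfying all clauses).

a=False, b=True, c=False, d=False, e=True, f=True

Try a = False.
For the remaining variables, b = True, c = False, d = False, e = True, f = True works.
Check each clause:
  1. {f, ¬c} — ¬c is true.
  2. {¬d, e} — ¬d is true.
  3. {¬a, ¬e} — ¬a is true.
  4. {b, ¬e} — b is true.
  5. {¬a, ¬c, e} — ¬c is true.
  6. {¬e, ¬d} — ¬d is true.
  7. {f, e} — e is true.
  8. {f, ¬a} — f is true.
  9. {¬d, e, ¬a} — ¬d is true.
  10. {f, ¬d, e} — ¬d is true.
  11. {¬a, ¬b} — ¬a is true.
  12. {¬d, ¬c} — ¬d is true.
  13. {e, d, a} — e is true.
  14. {¬f, e} — e is true.
  15. {e, ¬a, d} — e is true.
  16. {e, ¬b} — e is true.
  17. {¬d, c} — ¬d is true.
  18. {¬d, ¬a} — ¬d is true.
  19. {¬d, ¬e, ¬a} — ¬d is true.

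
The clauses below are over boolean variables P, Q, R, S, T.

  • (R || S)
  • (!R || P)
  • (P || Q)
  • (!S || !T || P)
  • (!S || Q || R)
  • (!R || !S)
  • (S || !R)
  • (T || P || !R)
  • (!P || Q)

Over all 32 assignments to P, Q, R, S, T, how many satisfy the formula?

Satisfying assignments:
  P=F Q=T R=F S=T T=F
  P=T Q=T R=F S=T T=F
  P=T Q=T R=F S=T T=T
Count: 3.

3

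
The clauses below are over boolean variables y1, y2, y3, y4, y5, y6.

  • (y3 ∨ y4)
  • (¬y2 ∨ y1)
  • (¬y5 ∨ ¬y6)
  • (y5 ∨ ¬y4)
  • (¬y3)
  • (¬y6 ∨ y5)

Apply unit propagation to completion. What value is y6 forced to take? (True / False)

Unit clause (¬y3) sets y3 = False.
(y4 ∨ y3) with y3 = False leaves only y4, so y4 = True.
From (¬y4 ∨ y5) and y4 = True: y5 = True.
In (¬y6 ∨ ¬y5), ¬y5 is now false; ¬y6 must hold, so y6 = False.

False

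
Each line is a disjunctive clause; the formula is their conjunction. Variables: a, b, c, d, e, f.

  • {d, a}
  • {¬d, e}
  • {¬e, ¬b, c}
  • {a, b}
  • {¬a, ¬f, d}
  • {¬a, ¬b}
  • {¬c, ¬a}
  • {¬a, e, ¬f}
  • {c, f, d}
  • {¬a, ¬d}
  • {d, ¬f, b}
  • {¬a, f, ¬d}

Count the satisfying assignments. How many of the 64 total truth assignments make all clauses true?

2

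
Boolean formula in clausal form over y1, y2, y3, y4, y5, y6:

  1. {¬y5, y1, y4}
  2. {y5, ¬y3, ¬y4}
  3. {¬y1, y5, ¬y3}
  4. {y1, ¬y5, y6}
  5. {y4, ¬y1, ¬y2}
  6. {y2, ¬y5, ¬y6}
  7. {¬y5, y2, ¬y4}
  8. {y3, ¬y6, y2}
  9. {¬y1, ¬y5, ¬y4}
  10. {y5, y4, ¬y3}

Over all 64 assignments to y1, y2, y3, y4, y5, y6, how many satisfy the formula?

Split on y5, then y4.
  y5=T, y4=T: remaining (y1,y2,y3,y6) ∈ {(F,T,F,T); (F,T,T,T)} — 2.
  y5=T, y4=F: remaining (y1,y2,y3,y6) ∈ {(T,F,F,F); (T,F,T,F)} — 2.
  y5=F, y4=T: y1 free; 3 ways for (y2,y3,y6) × 2^1 = 6.
  y5=F, y4=F: remaining (y1,y2,y3,y6) ∈ {(F,F,F,F); (F,T,F,F); (F,T,F,T); (T,F,F,F)} — 4.
Total: 2 + 2 + 6 + 4 = 14.

14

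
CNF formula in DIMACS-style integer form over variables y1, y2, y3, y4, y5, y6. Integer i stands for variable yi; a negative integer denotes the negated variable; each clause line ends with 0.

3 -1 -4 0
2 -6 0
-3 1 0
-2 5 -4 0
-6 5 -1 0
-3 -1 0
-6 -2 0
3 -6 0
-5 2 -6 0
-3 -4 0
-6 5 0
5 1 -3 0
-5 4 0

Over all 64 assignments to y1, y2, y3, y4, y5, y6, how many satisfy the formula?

Case analysis on y3 and y5:
  y3=1, y5=1: a clause becomes empty — 0.
  y3=1, y5=0: a clause becomes empty — 0.
  y3=0, y5=1: remaining (y1,y2,y4,y6) ∈ {(0,0,1,0); (0,1,1,0)} — 2.
  y3=0, y5=0: 5 of the 16 assignments to (y1,y2,y4,y6) work.
Total: 0 + 0 + 2 + 5 = 7.

7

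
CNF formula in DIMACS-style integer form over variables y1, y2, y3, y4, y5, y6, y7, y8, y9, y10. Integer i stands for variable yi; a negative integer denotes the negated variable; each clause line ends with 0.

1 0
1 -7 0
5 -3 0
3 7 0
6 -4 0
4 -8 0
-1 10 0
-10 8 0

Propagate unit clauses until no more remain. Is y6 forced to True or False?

True

(y1) stands alone — y1 = True.
From (y10 OR NOT y1) and y1 = True: y10 = True.
In (NOT y10 OR y8), NOT y10 is now false; y8 must hold, so y8 = True.
(NOT y8 OR y4) with y8 = True leaves only y4, so y4 = True.
From (y6 OR NOT y4) and y4 = True: y6 = True.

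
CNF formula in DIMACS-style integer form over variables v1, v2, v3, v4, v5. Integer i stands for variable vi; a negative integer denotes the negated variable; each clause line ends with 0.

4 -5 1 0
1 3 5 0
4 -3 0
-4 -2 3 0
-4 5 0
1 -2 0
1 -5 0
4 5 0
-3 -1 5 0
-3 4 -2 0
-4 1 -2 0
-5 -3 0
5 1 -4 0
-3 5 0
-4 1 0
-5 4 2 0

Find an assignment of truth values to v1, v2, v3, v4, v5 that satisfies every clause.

v1=T  v2=F  v3=F  v4=T  v5=T

Set v1 = True and propagate.
Set v2 = False and propagate.
Try v3 = False.
The remaining clauses are satisfied by v4 = True, v5 = True.
Every clause has at least one true literal under this assignment.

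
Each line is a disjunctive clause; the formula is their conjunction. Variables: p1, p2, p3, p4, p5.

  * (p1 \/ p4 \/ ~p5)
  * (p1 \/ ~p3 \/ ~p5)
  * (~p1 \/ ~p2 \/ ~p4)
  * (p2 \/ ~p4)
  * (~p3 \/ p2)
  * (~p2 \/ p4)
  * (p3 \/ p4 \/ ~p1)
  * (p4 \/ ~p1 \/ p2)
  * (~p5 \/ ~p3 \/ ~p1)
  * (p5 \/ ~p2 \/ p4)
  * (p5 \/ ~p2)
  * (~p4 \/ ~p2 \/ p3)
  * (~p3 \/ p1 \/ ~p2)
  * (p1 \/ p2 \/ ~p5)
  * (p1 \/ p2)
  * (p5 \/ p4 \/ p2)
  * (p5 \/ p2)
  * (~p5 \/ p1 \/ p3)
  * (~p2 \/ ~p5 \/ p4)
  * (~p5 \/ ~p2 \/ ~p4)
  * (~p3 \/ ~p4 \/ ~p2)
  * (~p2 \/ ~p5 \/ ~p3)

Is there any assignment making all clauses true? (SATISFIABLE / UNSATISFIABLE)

p2 = True:
  propagation gives p4=True, p1=False, p5=True; an empty clause results — contradiction.
p2 = False:
  propagation gives p4=False, p3=False, p1=False; an empty clause results — contradiction.
Every branch closes, so no satisfying assignment exists.

UNSATISFIABLE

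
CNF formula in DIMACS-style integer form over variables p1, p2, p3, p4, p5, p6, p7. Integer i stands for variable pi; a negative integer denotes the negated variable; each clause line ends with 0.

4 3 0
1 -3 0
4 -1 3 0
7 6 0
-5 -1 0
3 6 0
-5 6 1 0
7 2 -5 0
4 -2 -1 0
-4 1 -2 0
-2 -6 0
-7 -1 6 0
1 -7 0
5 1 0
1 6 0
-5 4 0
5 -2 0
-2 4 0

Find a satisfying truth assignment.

p1 = T  p2 = F  p3 = T  p4 = T  p5 = F  p6 = T  p7 = F

Set p1 = True and propagate.
  then p5 is forced to False.
  then p2 is forced to False.
Try p3 = True.
The remaining clauses are satisfied by p4 = True, p6 = True, p7 = False.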